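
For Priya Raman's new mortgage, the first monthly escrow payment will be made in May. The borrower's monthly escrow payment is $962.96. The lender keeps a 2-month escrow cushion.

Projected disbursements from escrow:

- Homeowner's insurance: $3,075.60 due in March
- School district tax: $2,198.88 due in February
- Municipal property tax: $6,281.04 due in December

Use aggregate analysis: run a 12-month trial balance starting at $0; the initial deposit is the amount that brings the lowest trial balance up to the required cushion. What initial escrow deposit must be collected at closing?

$2,888.88

Cushion = 2 × $962.96 = $1,925.92
Trial balance (start $0, +$962.96 each month, − disbursements):
  May: +$962.96 → $962.96
  Jun: +$962.96 → $1,925.92
  Jul: +$962.96 → $2,888.88
  Aug: +$962.96 → $3,851.84
  Sep: +$962.96 → $4,814.80
  Oct: +$962.96 → $5,777.76
  Nov: +$962.96 → $6,740.72
  Dec: +$962.96 − $6,281.04 → $1,422.64
  Jan: +$962.96 → $2,385.60
  Feb: +$962.96 − $2,198.88 → $1,149.68
  Mar: +$962.96 − $3,075.60 → -$962.96
  Apr: +$962.96 → $0.00
Lowest trial balance = -$962.96 (Mar)
Initial deposit = cushion − low point = $1,925.92 − (-$962.96) = $2,888.88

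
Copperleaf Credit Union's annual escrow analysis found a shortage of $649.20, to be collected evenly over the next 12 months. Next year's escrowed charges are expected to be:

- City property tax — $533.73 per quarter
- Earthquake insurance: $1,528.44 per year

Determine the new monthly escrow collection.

City property tax: $533.73 × 4 = $2,134.92
Earthquake insurance: $1,528.44
Annual escrow total = $3,663.36
Monthly = $3,663.36 ÷ 12 = $305.28
Shortage per month = $649.20 ÷ 12 = $54.10
Adjusted monthly = $305.28 + $54.10 = $359.38

$359.38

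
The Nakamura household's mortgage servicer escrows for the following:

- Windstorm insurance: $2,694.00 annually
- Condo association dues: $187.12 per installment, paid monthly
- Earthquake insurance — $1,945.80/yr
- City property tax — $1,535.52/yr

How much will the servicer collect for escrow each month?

$701.73

Windstorm insurance — $2,694.00 annually
Condo association dues — $187.12 × 12 = $2,245.44 annually
Earthquake insurance — $1,945.80 annually
City property tax — $1,535.52 annually
Total annual escrow = $2,694.00 + $2,245.44 + $1,945.80 + $1,535.52 = $8,420.76
Per month = $8,420.76 / 12 = $701.73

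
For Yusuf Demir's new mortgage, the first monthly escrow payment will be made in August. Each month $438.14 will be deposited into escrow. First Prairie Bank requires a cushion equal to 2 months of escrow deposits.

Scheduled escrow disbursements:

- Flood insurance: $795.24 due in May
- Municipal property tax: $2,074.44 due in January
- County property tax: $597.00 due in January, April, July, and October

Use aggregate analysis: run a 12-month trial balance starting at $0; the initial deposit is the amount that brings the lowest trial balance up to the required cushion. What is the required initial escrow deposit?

$1,515.88

Cushion = 2 × $438.14 = $876.28
Trial balance (start $0, +$438.14 each month, − disbursements):
  Aug: +$438.14 → $438.14
  Sep: +$438.14 → $876.28
  Oct: +$438.14 − $597.00 → $717.42
  Nov: +$438.14 → $1,155.56
  Dec: +$438.14 → $1,593.70
  Jan: +$438.14 − $2,671.44 → -$639.60
  Feb: +$438.14 → -$201.46
  Mar: +$438.14 → $236.68
  Apr: +$438.14 − $597.00 → $77.82
  May: +$438.14 − $795.24 → -$279.28
  Jun: +$438.14 → $158.86
  Jul: +$438.14 − $597.00 → $0.00
Lowest trial balance = -$639.60 (Jan)
Initial deposit = cushion − low point = $876.28 − (-$639.60) = $1,515.88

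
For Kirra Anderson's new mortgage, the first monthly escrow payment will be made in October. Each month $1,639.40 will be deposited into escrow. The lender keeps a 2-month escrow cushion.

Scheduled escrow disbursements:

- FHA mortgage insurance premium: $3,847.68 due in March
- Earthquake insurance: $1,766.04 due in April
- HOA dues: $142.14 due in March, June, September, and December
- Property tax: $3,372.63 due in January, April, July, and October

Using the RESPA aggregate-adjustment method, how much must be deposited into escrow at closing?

Cushion = 2 × $1,639.40 = $3,278.80
Trial balance (start $0, +$1,639.40 each month, − disbursements):
  Oct: +$1,639.40 − $3,372.63 → -$1,733.23
  Nov: +$1,639.40 → -$93.83
  Dec: +$1,639.40 − $142.14 → $1,403.43
  Jan: +$1,639.40 − $3,372.63 → -$329.80
  Feb: +$1,639.40 → $1,309.60
  Mar: +$1,639.40 − $3,989.82 → -$1,040.82
  Apr: +$1,639.40 − $5,138.67 → -$4,540.09
  May: +$1,639.40 → -$2,900.69
  Jun: +$1,639.40 − $142.14 → -$1,403.43
  Jul: +$1,639.40 − $3,372.63 → -$3,136.66
  Aug: +$1,639.40 → -$1,497.26
  Sep: +$1,639.40 − $142.14 → $0.00
Lowest trial balance = -$4,540.09 (Apr)
Initial deposit = cushion − low point = $3,278.80 − (-$4,540.09) = $7,818.89

$7,818.89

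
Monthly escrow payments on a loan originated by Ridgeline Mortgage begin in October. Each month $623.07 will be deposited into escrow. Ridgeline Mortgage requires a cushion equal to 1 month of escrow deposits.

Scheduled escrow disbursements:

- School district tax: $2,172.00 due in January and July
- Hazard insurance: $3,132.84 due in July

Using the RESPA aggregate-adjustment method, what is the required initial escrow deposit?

Cushion = 1 × $623.07 = $623.07
Trial balance (start $0, +$623.07 each month, − disbursements):
  Oct: +$623.07 → $623.07
  Nov: +$623.07 → $1,246.14
  Dec: +$623.07 → $1,869.21
  Jan: +$623.07 − $2,172.00 → $320.28
  Feb: +$623.07 → $943.35
  Mar: +$623.07 → $1,566.42
  Apr: +$623.07 → $2,189.49
  May: +$623.07 → $2,812.56
  Jun: +$623.07 → $3,435.63
  Jul: +$623.07 − $5,304.84 → -$1,246.14
  Aug: +$623.07 → -$623.07
  Sep: +$623.07 → $0.00
Lowest trial balance = -$1,246.14 (Jul)
Initial deposit = cushion − low point = $623.07 − (-$1,246.14) = $1,869.21

$1,869.21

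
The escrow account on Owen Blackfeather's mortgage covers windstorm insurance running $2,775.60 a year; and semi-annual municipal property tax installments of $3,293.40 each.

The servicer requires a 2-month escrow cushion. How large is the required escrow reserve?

Windstorm insurance — $2,775.60/yr
Municipal property tax — $3,293.40 × 2 = $6,586.80/yr
Total per year = $9,362.40
Base monthly escrow = $9,362.40 ÷ 12 = $780.20
Reserve = 2 × $780.20 = $1,560.40

$1,560.40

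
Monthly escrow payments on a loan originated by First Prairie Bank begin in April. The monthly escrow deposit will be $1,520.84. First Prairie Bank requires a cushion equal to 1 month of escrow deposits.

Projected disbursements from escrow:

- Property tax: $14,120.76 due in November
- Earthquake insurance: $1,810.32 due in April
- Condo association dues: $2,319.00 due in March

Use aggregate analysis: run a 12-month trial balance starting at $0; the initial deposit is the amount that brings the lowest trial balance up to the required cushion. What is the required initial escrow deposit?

$5,285.20

Cushion = 1 × $1,520.84 = $1,520.84
Trial balance (start $0, +$1,520.84 each month, − disbursements):
  Apr: +$1,520.84 − $1,810.32 → -$289.48
  May: +$1,520.84 → $1,231.36
  Jun: +$1,520.84 → $2,752.20
  Jul: +$1,520.84 → $4,273.04
  Aug: +$1,520.84 → $5,793.88
  Sep: +$1,520.84 → $7,314.72
  Oct: +$1,520.84 → $8,835.56
  Nov: +$1,520.84 − $14,120.76 → -$3,764.36
  Dec: +$1,520.84 → -$2,243.52
  Jan: +$1,520.84 → -$722.68
  Feb: +$1,520.84 → $798.16
  Mar: +$1,520.84 − $2,319.00 → $0.00
Lowest trial balance = -$3,764.36 (Nov)
Initial deposit = cushion − low point = $1,520.84 − (-$3,764.36) = $5,285.20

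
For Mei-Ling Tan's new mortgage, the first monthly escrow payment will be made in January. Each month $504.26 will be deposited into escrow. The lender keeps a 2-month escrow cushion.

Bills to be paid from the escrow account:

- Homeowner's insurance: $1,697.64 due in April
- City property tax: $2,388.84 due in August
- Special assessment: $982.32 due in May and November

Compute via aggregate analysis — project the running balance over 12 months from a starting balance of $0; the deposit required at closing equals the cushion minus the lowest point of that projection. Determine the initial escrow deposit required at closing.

Cushion = 2 × $504.26 = $1,008.52
Trial balance (start $0, +$504.26 each month, − disbursements):
  Jan: +$504.26 → $504.26
  Feb: +$504.26 → $1,008.52
  Mar: +$504.26 → $1,512.78
  Apr: +$504.26 − $1,697.64 → $319.40
  May: +$504.26 − $982.32 → -$158.66
  Jun: +$504.26 → $345.60
  Jul: +$504.26 → $849.86
  Aug: +$504.26 − $2,388.84 → -$1,034.72
  Sep: +$504.26 → -$530.46
  Oct: +$504.26 → -$26.20
  Nov: +$504.26 − $982.32 → -$504.26
  Dec: +$504.26 → $0.00
Lowest trial balance = -$1,034.72 (Aug)
Initial deposit = cushion − low point = $1,008.52 − (-$1,034.72) = $2,043.24

$2,043.24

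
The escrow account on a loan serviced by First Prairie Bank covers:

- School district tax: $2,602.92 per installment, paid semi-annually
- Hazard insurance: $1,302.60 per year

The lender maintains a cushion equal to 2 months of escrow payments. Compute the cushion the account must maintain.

$1,084.74

School district tax = $2,602.92 × 2 = $5,205.84 annually
Hazard insurance = $1,302.60 annually
Annual escrow total = $5,205.84 + $1,302.60 = $6,508.44
Monthly escrow = $6,508.44 ÷ 12 = $542.37
Cushion = 2 × $542.37 = $1,084.74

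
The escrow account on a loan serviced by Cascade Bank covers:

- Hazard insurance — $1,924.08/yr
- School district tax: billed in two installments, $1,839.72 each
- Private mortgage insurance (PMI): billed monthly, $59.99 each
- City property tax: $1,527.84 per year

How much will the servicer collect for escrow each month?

Hazard insurance: $1,924.08/yr
School district tax: $1,839.72 × 2 = $3,679.44/yr
Private mortgage insurance (PMI): $59.99 × 12 = $719.88/yr
City property tax: $1,527.84/yr
Yearly total = $1,924.08 + $3,679.44 + $719.88 + $1,527.84 = $7,851.24
Per month = $7,851.24 / 12 = $654.27

$654.27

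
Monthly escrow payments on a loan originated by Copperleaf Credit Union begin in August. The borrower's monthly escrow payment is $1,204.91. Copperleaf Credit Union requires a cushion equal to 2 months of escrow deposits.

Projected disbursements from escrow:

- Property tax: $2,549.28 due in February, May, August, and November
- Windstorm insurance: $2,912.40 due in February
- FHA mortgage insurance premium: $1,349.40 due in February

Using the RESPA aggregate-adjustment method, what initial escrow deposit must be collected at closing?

Cushion = 2 × $1,204.91 = $2,409.82
Trial balance (start $0, +$1,204.91 each month, − disbursements):
  Aug: +$1,204.91 − $2,549.28 → -$1,344.37
  Sep: +$1,204.91 → -$139.46
  Oct: +$1,204.91 → $1,065.45
  Nov: +$1,204.91 − $2,549.28 → -$278.92
  Dec: +$1,204.91 → $925.99
  Jan: +$1,204.91 → $2,130.90
  Feb: +$1,204.91 − $6,811.08 → -$3,475.27
  Mar: +$1,204.91 → -$2,270.36
  Apr: +$1,204.91 → -$1,065.45
  May: +$1,204.91 − $2,549.28 → -$2,409.82
  Jun: +$1,204.91 → -$1,204.91
  Jul: +$1,204.91 → $0.00
Lowest trial balance = -$3,475.27 (Feb)
Initial deposit = cushion − low point = $2,409.82 − (-$3,475.27) = $5,885.09

$5,885.09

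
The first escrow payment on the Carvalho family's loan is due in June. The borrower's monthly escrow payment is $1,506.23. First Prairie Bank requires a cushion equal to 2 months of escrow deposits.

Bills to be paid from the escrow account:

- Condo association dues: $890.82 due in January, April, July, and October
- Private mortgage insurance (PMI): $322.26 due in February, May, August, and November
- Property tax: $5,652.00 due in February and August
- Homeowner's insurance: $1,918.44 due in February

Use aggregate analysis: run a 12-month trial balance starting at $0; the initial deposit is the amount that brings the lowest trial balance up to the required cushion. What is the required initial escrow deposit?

$6,318.07

Cushion = 2 × $1,506.23 = $3,012.46
Trial balance (start $0, +$1,506.23 each month, − disbursements):
  Jun: +$1,506.23 → $1,506.23
  Jul: +$1,506.23 − $890.82 → $2,121.64
  Aug: +$1,506.23 − $5,974.26 → -$2,346.39
  Sep: +$1,506.23 → -$840.16
  Oct: +$1,506.23 − $890.82 → -$224.75
  Nov: +$1,506.23 − $322.26 → $959.22
  Dec: +$1,506.23 → $2,465.45
  Jan: +$1,506.23 − $890.82 → $3,080.86
  Feb: +$1,506.23 − $7,892.70 → -$3,305.61
  Mar: +$1,506.23 → -$1,799.38
  Apr: +$1,506.23 − $890.82 → -$1,183.97
  May: +$1,506.23 − $322.26 → $0.00
Lowest trial balance = -$3,305.61 (Feb)
Initial deposit = cushion − low point = $3,012.46 − (-$3,305.61) = $6,318.07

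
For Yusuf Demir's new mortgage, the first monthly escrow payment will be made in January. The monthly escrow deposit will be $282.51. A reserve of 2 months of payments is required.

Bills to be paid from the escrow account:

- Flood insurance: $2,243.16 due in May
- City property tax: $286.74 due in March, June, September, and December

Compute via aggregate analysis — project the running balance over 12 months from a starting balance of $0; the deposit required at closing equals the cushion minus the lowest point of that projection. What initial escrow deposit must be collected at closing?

Cushion = 2 × $282.51 = $565.02
Trial balance (start $0, +$282.51 each month, − disbursements):
  Jan: +$282.51 → $282.51
  Feb: +$282.51 → $565.02
  Mar: +$282.51 − $286.74 → $560.79
  Apr: +$282.51 → $843.30
  May: +$282.51 − $2,243.16 → -$1,117.35
  Jun: +$282.51 − $286.74 → -$1,121.58
  Jul: +$282.51 → -$839.07
  Aug: +$282.51 → -$556.56
  Sep: +$282.51 − $286.74 → -$560.79
  Oct: +$282.51 → -$278.28
  Nov: +$282.51 → $4.23
  Dec: +$282.51 − $286.74 → $0.00
Lowest trial balance = -$1,121.58 (Jun)
Initial deposit = cushion − low point = $565.02 − (-$1,121.58) = $1,686.60

$1,686.60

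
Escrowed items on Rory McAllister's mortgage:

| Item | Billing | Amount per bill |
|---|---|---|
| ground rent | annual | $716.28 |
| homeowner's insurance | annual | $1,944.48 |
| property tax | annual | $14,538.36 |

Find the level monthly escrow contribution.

$1,433.26

Ground rent = $716.28
Homeowner's insurance = $1,944.48
Property tax = $14,538.36
Total per year = $716.28 + $1,944.48 + $14,538.36 = $17,199.12
Per month = $17,199.12 ÷ 12 = $1,433.26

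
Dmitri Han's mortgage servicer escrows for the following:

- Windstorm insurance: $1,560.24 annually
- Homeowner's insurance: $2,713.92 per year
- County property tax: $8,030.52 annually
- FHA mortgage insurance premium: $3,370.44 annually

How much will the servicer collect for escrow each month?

$1,306.26

Windstorm insurance = $1,560.24 per year
Homeowner's insurance = $2,713.92 per year
County property tax = $8,030.52 per year
FHA mortgage insurance premium = $3,370.44 per year
Annual escrow total = $15,675.12
Base monthly escrow = $15,675.12 ÷ 12 = $1,306.26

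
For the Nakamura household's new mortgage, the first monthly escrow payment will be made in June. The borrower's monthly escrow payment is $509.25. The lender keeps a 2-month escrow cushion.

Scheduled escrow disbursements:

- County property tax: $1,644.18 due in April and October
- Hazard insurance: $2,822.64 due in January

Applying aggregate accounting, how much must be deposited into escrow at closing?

Cushion = 2 × $509.25 = $1,018.50
Trial balance (start $0, +$509.25 each month, − disbursements):
  Jun: +$509.25 → $509.25
  Jul: +$509.25 → $1,018.50
  Aug: +$509.25 → $1,527.75
  Sep: +$509.25 → $2,037.00
  Oct: +$509.25 − $1,644.18 → $902.07
  Nov: +$509.25 → $1,411.32
  Dec: +$509.25 → $1,920.57
  Jan: +$509.25 − $2,822.64 → -$392.82
  Feb: +$509.25 → $116.43
  Mar: +$509.25 → $625.68
  Apr: +$509.25 − $1,644.18 → -$509.25
  May: +$509.25 → $0.00
Lowest trial balance = -$509.25 (Apr)
Initial deposit = cushion − low point = $1,018.50 − (-$509.25) = $1,527.75

$1,527.75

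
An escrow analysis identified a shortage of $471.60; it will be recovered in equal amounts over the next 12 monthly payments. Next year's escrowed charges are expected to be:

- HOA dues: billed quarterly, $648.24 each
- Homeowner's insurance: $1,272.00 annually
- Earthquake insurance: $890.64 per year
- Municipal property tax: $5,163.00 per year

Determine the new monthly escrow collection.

HOA dues = $648.24 × 4 = $2,592.96 per year
Homeowner's insurance = $1,272.00 per year
Earthquake insurance = $890.64 per year
Municipal property tax = $5,163.00 per year
Combined annual = $9,918.60
Monthly escrow = $9,918.60 / 12 = $826.55
Monthly shortage recovery: $471.60 ÷ 12 = $39.30
New monthly escrow = $826.55 + $39.30 = $865.85

$865.85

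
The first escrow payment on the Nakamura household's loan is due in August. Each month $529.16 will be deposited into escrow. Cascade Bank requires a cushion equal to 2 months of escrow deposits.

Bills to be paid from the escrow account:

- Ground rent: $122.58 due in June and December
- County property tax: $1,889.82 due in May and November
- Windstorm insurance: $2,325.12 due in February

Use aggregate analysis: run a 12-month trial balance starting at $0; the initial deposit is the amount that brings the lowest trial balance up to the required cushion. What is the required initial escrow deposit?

Cushion = 2 × $529.16 = $1,058.32
Trial balance (start $0, +$529.16 each month, − disbursements):
  Aug: +$529.16 → $529.16
  Sep: +$529.16 → $1,058.32
  Oct: +$529.16 → $1,587.48
  Nov: +$529.16 − $1,889.82 → $226.82
  Dec: +$529.16 − $122.58 → $633.40
  Jan: +$529.16 → $1,162.56
  Feb: +$529.16 − $2,325.12 → -$633.40
  Mar: +$529.16 → -$104.24
  Apr: +$529.16 → $424.92
  May: +$529.16 − $1,889.82 → -$935.74
  Jun: +$529.16 − $122.58 → -$529.16
  Jul: +$529.16 → $0.00
Lowest trial balance = -$935.74 (May)
Initial deposit = cushion − low point = $1,058.32 − (-$935.74) = $1,994.06

$1,994.06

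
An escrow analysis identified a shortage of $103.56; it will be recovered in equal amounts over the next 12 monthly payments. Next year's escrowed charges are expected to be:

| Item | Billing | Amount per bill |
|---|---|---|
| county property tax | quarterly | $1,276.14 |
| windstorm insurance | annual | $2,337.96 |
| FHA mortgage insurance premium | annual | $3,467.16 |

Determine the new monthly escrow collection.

County property tax — $1,276.14 × 4 = $5,104.56 per year
Windstorm insurance — $2,337.96 per year
FHA mortgage insurance premium — $3,467.16 per year
Total per year = $10,909.68
Per month = $10,909.68 ÷ 12 = $909.14
Shortage per month = $103.56 / 12 = $8.63
Adjusted monthly = $909.14 + $8.63 = $917.77

$917.77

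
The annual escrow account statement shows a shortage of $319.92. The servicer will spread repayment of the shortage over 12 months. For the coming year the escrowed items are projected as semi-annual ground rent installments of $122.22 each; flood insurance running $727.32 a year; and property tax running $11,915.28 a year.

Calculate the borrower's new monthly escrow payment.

$1,100.58

Ground rent: $122.22 × 2 = $244.44/yr
Flood insurance: $727.32/yr
Property tax: $11,915.28/yr
Combined annual = $12,887.04
Base monthly escrow = $12,887.04 / 12 = $1,073.92
Shortage per month = $319.92 ÷ 12 = $26.66
Adjusted monthly = $1,073.92 + $26.66 = $1,100.58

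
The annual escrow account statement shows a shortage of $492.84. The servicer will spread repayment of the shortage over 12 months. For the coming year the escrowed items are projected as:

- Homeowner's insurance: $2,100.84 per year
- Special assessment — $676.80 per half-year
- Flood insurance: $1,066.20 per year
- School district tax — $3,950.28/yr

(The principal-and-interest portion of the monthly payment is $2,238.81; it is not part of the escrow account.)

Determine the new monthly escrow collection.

Homeowner's insurance: $2,100.84 annually
Special assessment: $676.80 × 2 = $1,353.60 annually
Flood insurance: $1,066.20 annually
School district tax: $3,950.28 annually
Annual escrow total = $8,470.92
Base monthly escrow = $8,470.92 ÷ 12 = $705.91
Monthly shortage recovery: $492.84 ÷ 12 = $41.07
Adjusted monthly = $705.91 + $41.07 = $746.98

$746.98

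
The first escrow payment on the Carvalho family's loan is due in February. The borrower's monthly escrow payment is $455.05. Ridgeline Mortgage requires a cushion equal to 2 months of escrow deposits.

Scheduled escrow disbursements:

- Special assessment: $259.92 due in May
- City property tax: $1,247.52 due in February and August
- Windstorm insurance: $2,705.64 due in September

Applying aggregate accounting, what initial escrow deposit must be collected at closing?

Cushion = 2 × $455.05 = $910.10
Trial balance (start $0, +$455.05 each month, − disbursements):
  Feb: +$455.05 − $1,247.52 → -$792.47
  Mar: +$455.05 → -$337.42
  Apr: +$455.05 → $117.63
  May: +$455.05 − $259.92 → $312.76
  Jun: +$455.05 → $767.81
  Jul: +$455.05 → $1,222.86
  Aug: +$455.05 − $1,247.52 → $430.39
  Sep: +$455.05 − $2,705.64 → -$1,820.20
  Oct: +$455.05 → -$1,365.15
  Nov: +$455.05 → -$910.10
  Dec: +$455.05 → -$455.05
  Jan: +$455.05 → $0.00
Lowest trial balance = -$1,820.20 (Sep)
Initial deposit = cushion − low point = $910.10 − (-$1,820.20) = $2,730.30

$2,730.30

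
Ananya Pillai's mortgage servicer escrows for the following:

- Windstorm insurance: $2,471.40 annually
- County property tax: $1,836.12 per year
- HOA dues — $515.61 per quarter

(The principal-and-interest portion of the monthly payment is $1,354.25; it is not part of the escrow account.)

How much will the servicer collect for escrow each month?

$530.83

Windstorm insurance = $2,471.40
County property tax = $1,836.12
HOA dues = $515.61 × 4 = $2,062.44
Annual escrow total = $6,369.96
Per month = $6,369.96 ÷ 12 = $530.83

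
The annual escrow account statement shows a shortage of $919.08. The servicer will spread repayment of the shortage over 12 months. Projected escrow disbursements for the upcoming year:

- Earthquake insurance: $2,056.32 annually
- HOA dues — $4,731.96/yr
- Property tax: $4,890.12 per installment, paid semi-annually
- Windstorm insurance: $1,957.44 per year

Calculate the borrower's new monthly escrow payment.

$1,620.42

Earthquake insurance — $2,056.32 per year
HOA dues — $4,731.96 per year
Property tax — $4,890.12 × 2 = $9,780.24 per year
Windstorm insurance — $1,957.44 per year
Annual escrow total = $2,056.32 + $4,731.96 + $9,780.24 + $1,957.44 = $18,525.96
Per month = $18,525.96 ÷ 12 = $1,543.83
Monthly shortage recovery: $919.08 ÷ 12 = $76.59
Adjusted monthly = $1,543.83 + $76.59 = $1,620.42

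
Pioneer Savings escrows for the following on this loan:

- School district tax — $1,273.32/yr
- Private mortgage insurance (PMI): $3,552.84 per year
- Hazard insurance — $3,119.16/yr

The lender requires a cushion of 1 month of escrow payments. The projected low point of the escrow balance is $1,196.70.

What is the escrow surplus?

School district tax — $1,273.32 per year
Private mortgage insurance (PMI) — $3,552.84 per year
Hazard insurance — $3,119.16 per year
Combined annual = $1,273.32 + $3,552.84 + $3,119.16 = $7,945.32
Base monthly escrow = $7,945.32 ÷ 12 = $662.11
Required reserve = 1 × $662.11 = $662.11
Surplus = $1,196.70 − $662.11 = $534.59

$534.59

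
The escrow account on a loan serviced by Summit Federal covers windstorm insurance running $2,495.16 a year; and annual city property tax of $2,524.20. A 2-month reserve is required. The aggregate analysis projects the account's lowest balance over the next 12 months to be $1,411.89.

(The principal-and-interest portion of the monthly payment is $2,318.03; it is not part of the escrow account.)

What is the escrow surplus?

Windstorm insurance: $2,495.16
City property tax: $2,524.20
Annual escrow total = $5,019.36
Monthly = $5,019.36 ÷ 12 = $418.28
Required cushion = 2 × $418.28 = $836.56
Excess over cushion: $1,411.89 − $836.56 = $575.33

$575.33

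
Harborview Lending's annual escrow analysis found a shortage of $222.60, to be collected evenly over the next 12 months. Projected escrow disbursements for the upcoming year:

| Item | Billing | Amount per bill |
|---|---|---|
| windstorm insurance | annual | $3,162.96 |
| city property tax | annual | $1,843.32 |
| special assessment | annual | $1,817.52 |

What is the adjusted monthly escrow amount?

Windstorm insurance: $3,162.96 annually
City property tax: $1,843.32 annually
Special assessment: $1,817.52 annually
Total annual escrow = $3,162.96 + $1,843.32 + $1,817.52 = $6,823.80
Monthly escrow = $6,823.80 / 12 = $568.65
Shortage per month = $222.60 ÷ 12 = $18.55
New monthly escrow = $568.65 + $18.55 = $587.20

$587.20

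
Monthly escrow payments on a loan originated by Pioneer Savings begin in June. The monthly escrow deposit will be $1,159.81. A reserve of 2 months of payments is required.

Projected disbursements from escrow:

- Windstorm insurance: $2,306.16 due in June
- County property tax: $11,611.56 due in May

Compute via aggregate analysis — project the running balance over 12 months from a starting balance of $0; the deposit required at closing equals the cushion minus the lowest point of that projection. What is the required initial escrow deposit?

$3,465.97

Cushion = 2 × $1,159.81 = $2,319.62
Trial balance (start $0, +$1,159.81 each month, − disbursements):
  Jun: +$1,159.81 − $2,306.16 → -$1,146.35
  Jul: +$1,159.81 → $13.46
  Aug: +$1,159.81 → $1,173.27
  Sep: +$1,159.81 → $2,333.08
  Oct: +$1,159.81 → $3,492.89
  Nov: +$1,159.81 → $4,652.70
  Dec: +$1,159.81 → $5,812.51
  Jan: +$1,159.81 → $6,972.32
  Feb: +$1,159.81 → $8,132.13
  Mar: +$1,159.81 → $9,291.94
  Apr: +$1,159.81 → $10,451.75
  May: +$1,159.81 − $11,611.56 → $0.00
Lowest trial balance = -$1,146.35 (Jun)
Initial deposit = cushion − low point = $2,319.62 − (-$1,146.35) = $3,465.97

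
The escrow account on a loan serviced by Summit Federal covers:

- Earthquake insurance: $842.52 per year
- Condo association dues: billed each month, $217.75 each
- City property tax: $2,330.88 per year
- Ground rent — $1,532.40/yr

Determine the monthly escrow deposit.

$609.90

Earthquake insurance = $842.52 per year
Condo association dues = $217.75 × 12 = $2,613.00 per year
City property tax = $2,330.88 per year
Ground rent = $1,532.40 per year
Combined annual = $842.52 + $2,613.00 + $2,330.88 + $1,532.40 = $7,318.80
Base monthly escrow = $7,318.80 ÷ 12 = $609.90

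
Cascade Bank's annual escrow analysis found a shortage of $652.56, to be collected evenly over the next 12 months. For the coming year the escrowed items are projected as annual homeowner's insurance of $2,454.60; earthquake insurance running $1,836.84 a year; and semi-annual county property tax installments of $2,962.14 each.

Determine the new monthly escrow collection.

Homeowner's insurance: $2,454.60/yr
Earthquake insurance: $1,836.84/yr
County property tax: $2,962.14 × 2 = $5,924.28/yr
Combined annual = $2,454.60 + $1,836.84 + $5,924.28 = $10,215.72
Per month = $10,215.72 / 12 = $851.31
Shortage spread = $652.56 ÷ 12 = $54.38/mo
Adjusted monthly = $851.31 + $54.38 = $905.69

$905.69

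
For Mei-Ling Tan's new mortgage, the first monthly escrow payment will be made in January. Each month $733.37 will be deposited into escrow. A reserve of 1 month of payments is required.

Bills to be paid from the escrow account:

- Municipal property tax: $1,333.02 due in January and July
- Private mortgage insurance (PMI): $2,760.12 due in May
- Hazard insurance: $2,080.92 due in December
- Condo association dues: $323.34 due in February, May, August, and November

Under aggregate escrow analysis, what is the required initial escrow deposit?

Cushion = 1 × $733.37 = $733.37
Trial balance (start $0, +$733.37 each month, − disbursements):
  Jan: +$733.37 − $1,333.02 → -$599.65
  Feb: +$733.37 − $323.34 → -$189.62
  Mar: +$733.37 → $543.75
  Apr: +$733.37 → $1,277.12
  May: +$733.37 − $3,083.46 → -$1,072.97
  Jun: +$733.37 → -$339.60
  Jul: +$733.37 − $1,333.02 → -$939.25
  Aug: +$733.37 − $323.34 → -$529.22
  Sep: +$733.37 → $204.15
  Oct: +$733.37 → $937.52
  Nov: +$733.37 − $323.34 → $1,347.55
  Dec: +$733.37 − $2,080.92 → $0.00
Lowest trial balance = -$1,072.97 (May)
Initial deposit = cushion − low point = $733.37 − (-$1,072.97) = $1,806.34

$1,806.34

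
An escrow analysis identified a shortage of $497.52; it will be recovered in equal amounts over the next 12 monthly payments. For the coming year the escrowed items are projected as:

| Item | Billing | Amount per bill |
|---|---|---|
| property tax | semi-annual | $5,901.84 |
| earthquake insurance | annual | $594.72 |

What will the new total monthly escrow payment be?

Property tax: $5,901.84 × 2 = $11,803.68/yr
Earthquake insurance: $594.72/yr
Annual escrow total = $12,398.40
Per month = $12,398.40 / 12 = $1,033.20
Monthly shortage recovery: $497.52 ÷ 12 = $41.46
Adjusted monthly = $1,033.20 + $41.46 = $1,074.66

$1,074.66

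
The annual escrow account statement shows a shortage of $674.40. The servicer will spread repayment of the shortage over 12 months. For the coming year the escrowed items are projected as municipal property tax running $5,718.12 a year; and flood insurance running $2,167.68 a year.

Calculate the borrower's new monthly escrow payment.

Municipal property tax — $5,718.12 per year
Flood insurance — $2,167.68 per year
Annual escrow total = $7,885.80
Per month = $7,885.80 / 12 = $657.15
Shortage spread = $674.40 ÷ 12 = $56.20/mo
New monthly escrow = $657.15 + $56.20 = $713.35

$713.35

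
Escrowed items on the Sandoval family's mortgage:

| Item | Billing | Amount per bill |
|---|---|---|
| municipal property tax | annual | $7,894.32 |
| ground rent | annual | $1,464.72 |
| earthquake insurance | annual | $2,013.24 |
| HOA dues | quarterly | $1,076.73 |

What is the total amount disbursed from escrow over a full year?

$15,679.20

Municipal property tax = $7,894.32
Ground rent = $1,464.72
Earthquake insurance = $2,013.24
HOA dues = $1,076.73 × 4 = $4,306.92
Yearly total = $15,679.20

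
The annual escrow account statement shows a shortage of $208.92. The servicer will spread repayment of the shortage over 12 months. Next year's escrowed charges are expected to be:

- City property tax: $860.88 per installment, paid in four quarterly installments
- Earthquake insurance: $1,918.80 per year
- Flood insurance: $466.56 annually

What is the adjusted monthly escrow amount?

$503.15

City property tax — $860.88 × 4 = $3,443.52/yr
Earthquake insurance — $1,918.80/yr
Flood insurance — $466.56/yr
Yearly total = $3,443.52 + $1,918.80 + $466.56 = $5,828.88
Monthly = $5,828.88 / 12 = $485.74
Shortage spread = $208.92 ÷ 12 = $17.41/mo
Adjusted monthly = $485.74 + $17.41 = $503.15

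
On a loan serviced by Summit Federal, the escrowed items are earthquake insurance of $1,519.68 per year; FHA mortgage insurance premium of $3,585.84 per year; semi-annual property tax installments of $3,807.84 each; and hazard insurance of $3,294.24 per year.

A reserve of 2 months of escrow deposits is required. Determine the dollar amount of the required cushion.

Earthquake insurance: $1,519.68
FHA mortgage insurance premium: $3,585.84
Property tax: $3,807.84 × 2 = $7,615.68
Hazard insurance: $3,294.24
Yearly total = $16,015.44
Monthly = $16,015.44 ÷ 12 = $1,334.62
Required cushion = 2 × $1,334.62 = $2,669.24

$2,669.24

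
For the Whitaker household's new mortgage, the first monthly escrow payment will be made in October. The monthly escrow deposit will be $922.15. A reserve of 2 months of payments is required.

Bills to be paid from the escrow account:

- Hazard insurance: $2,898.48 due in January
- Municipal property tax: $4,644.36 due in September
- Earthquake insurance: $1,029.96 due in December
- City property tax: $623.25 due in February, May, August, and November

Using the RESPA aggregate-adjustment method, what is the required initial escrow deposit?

$2,707.39

Cushion = 2 × $922.15 = $1,844.30
Trial balance (start $0, +$922.15 each month, − disbursements):
  Oct: +$922.15 → $922.15
  Nov: +$922.15 − $623.25 → $1,221.05
  Dec: +$922.15 − $1,029.96 → $1,113.24
  Jan: +$922.15 − $2,898.48 → -$863.09
  Feb: +$922.15 − $623.25 → -$564.19
  Mar: +$922.15 → $357.96
  Apr: +$922.15 → $1,280.11
  May: +$922.15 − $623.25 → $1,579.01
  Jun: +$922.15 → $2,501.16
  Jul: +$922.15 → $3,423.31
  Aug: +$922.15 − $623.25 → $3,722.21
  Sep: +$922.15 − $4,644.36 → $0.00
Lowest trial balance = -$863.09 (Jan)
Initial deposit = cushion − low point = $1,844.30 − (-$863.09) = $2,707.39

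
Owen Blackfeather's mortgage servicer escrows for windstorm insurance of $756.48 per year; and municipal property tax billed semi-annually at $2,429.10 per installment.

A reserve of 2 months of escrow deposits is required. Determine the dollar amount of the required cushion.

$935.78

Windstorm insurance — $756.48
Municipal property tax — $2,429.10 × 2 = $4,858.20
Combined annual = $756.48 + $4,858.20 = $5,614.68
Monthly = $5,614.68 ÷ 12 = $467.89
Reserve = 2 × $467.89 = $935.78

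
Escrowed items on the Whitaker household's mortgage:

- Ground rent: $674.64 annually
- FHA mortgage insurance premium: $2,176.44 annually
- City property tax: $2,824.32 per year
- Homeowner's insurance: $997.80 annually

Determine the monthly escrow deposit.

$556.10

Ground rent = $674.64
FHA mortgage insurance premium = $2,176.44
City property tax = $2,824.32
Homeowner's insurance = $997.80
Total per year = $674.64 + $2,176.44 + $2,824.32 + $997.80 = $6,673.20
Monthly = $6,673.20 ÷ 12 = $556.10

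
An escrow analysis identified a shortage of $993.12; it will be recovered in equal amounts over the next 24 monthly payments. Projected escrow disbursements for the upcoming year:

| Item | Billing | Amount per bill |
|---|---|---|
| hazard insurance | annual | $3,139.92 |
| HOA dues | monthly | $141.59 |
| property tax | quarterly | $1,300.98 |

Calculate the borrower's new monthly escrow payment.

$878.29

Hazard insurance — $3,139.92/yr
HOA dues — $141.59 × 12 = $1,699.08/yr
Property tax — $1,300.98 × 4 = $5,203.92/yr
Annual escrow total = $10,042.92
Monthly escrow = $10,042.92 ÷ 12 = $836.91
Monthly shortage recovery: $993.12 ÷ 24 = $41.38
New monthly escrow = $836.91 + $41.38 = $878.29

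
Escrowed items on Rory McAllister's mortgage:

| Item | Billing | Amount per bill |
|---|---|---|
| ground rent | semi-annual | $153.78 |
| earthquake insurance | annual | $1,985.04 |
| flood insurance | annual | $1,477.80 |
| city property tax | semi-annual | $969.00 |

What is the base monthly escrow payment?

Ground rent = $153.78 × 2 = $307.56
Earthquake insurance = $1,985.04
Flood insurance = $1,477.80
City property tax = $969.00 × 2 = $1,938.00
Total per year = $307.56 + $1,985.04 + $1,477.80 + $1,938.00 = $5,708.40
Monthly escrow = $5,708.40 / 12 = $475.70

$475.70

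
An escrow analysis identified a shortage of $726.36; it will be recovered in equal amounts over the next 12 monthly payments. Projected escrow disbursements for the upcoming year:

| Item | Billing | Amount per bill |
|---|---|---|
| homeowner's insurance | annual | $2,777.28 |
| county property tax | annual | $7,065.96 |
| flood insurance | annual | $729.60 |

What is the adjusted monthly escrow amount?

Homeowner's insurance: $2,777.28 per year
County property tax: $7,065.96 per year
Flood insurance: $729.60 per year
Combined annual = $2,777.28 + $7,065.96 + $729.60 = $10,572.84
Per month = $10,572.84 ÷ 12 = $881.07
Shortage per month = $726.36 ÷ 12 = $60.53
Adjusted monthly = $881.07 + $60.53 = $941.60

$941.60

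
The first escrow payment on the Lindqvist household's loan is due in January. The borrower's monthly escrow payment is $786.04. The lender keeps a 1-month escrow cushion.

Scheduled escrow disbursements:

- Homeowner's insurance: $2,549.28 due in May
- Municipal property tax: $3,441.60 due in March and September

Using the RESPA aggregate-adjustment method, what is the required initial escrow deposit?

$3,144.16

Cushion = 1 × $786.04 = $786.04
Trial balance (start $0, +$786.04 each month, − disbursements):
  Jan: +$786.04 → $786.04
  Feb: +$786.04 → $1,572.08
  Mar: +$786.04 − $3,441.60 → -$1,083.48
  Apr: +$786.04 → -$297.44
  May: +$786.04 − $2,549.28 → -$2,060.68
  Jun: +$786.04 → -$1,274.64
  Jul: +$786.04 → -$488.60
  Aug: +$786.04 → $297.44
  Sep: +$786.04 − $3,441.60 → -$2,358.12
  Oct: +$786.04 → -$1,572.08
  Nov: +$786.04 → -$786.04
  Dec: +$786.04 → $0.00
Lowest trial balance = -$2,358.12 (Sep)
Initial deposit = cushion − low point = $786.04 − (-$2,358.12) = $3,144.16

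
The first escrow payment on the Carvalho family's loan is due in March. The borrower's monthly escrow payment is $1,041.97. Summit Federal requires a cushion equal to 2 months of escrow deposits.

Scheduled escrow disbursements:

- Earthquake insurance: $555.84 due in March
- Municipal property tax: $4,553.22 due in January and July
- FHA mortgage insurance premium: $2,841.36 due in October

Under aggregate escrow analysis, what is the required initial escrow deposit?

$3,125.91

Cushion = 2 × $1,041.97 = $2,083.94
Trial balance (start $0, +$1,041.97 each month, − disbursements):
  Mar: +$1,041.97 − $555.84 → $486.13
  Apr: +$1,041.97 → $1,528.10
  May: +$1,041.97 → $2,570.07
  Jun: +$1,041.97 → $3,612.04
  Jul: +$1,041.97 − $4,553.22 → $100.79
  Aug: +$1,041.97 → $1,142.76
  Sep: +$1,041.97 → $2,184.73
  Oct: +$1,041.97 − $2,841.36 → $385.34
  Nov: +$1,041.97 → $1,427.31
  Dec: +$1,041.97 → $2,469.28
  Jan: +$1,041.97 − $4,553.22 → -$1,041.97
  Feb: +$1,041.97 → $0.00
Lowest trial balance = -$1,041.97 (Jan)
Initial deposit = cushion − low point = $2,083.94 − (-$1,041.97) = $3,125.91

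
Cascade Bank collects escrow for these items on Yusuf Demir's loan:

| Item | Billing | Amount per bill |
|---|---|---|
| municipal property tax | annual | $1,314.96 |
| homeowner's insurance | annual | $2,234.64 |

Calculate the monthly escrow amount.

$295.80

Municipal property tax: $1,314.96 per year
Homeowner's insurance: $2,234.64 per year
Total per year = $1,314.96 + $2,234.64 = $3,549.60
Base monthly escrow = $3,549.60 ÷ 12 = $295.80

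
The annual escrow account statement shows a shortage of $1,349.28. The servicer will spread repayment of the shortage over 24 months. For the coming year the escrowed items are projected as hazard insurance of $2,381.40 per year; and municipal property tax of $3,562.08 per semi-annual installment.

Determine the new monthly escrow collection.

$848.35

Hazard insurance = $2,381.40
Municipal property tax = $3,562.08 × 2 = $7,124.16
Total annual escrow = $9,505.56
Monthly escrow = $9,505.56 / 12 = $792.13
Shortage spread = $1,349.28 / 24 = $56.22/mo
Adjusted monthly = $792.13 + $56.22 = $848.35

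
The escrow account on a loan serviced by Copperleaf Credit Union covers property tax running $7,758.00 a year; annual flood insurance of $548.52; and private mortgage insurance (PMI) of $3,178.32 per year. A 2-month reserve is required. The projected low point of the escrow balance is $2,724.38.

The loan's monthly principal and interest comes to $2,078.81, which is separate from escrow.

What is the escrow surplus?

Property tax — $7,758.00 annually
Flood insurance — $548.52 annually
Private mortgage insurance (PMI) — $3,178.32 annually
Combined annual = $11,484.84
Monthly escrow = $11,484.84 / 12 = $957.07
Required reserve = 2 × $957.07 = $1,914.14
Excess over cushion: $2,724.38 − $1,914.14 = $810.24

$810.24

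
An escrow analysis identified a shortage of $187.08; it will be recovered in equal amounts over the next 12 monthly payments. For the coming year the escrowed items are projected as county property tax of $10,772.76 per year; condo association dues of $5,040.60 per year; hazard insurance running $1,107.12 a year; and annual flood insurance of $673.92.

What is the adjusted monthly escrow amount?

County property tax = $10,772.76/yr
Condo association dues = $5,040.60/yr
Hazard insurance = $1,107.12/yr
Flood insurance = $673.92/yr
Combined annual = $17,594.40
Monthly = $17,594.40 / 12 = $1,466.20
Monthly shortage recovery: $187.08 ÷ 12 = $15.59
New monthly escrow = $1,466.20 + $15.59 = $1,481.79

$1,481.79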